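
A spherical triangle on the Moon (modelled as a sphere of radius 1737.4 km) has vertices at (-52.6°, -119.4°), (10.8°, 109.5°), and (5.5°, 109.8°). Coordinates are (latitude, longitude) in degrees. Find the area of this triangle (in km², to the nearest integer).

236825 km²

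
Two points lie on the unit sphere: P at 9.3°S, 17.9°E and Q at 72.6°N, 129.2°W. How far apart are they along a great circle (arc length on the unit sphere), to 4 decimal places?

1.9845

With latitudes φ₁ = -9.300°, φ₂ = 72.600° and longitude difference Δλ = -147.100°:
Haversine: a = sin²(Δφ/2) + cos φ₁ cos φ₂ sin²(Δλ/2) = 0.4295 + (0.9869)(0.2990)(0.9198) = 0.70099.
Central angle c = 2·arcsin(√a) = 1.98448 rad.
On the unit sphere the arc length equals the central angle: 1.9845.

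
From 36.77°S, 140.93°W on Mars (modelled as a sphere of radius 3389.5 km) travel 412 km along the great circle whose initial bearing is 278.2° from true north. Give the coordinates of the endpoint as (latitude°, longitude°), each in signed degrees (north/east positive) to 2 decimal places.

-35.47°, -149.40°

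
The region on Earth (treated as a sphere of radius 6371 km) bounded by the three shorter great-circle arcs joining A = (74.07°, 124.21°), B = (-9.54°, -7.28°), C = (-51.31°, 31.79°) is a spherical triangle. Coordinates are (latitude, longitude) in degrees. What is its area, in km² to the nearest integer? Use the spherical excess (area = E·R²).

63116992 km²

Side lengths (central angles): a = 0.9173, b = 2.4307, c = 1.9163 rad; semiperimeter s = 2.6322.
By l'Huilier's theorem, tan(E/4) = √[tan(s/2) tan((s−a)/2) tan((s−b)/2) tan((s−c)/2)], giving spherical excess E = 1.5550 rad.
Area = E·R² = 1.5550 × (6371)² ≈ 63116992 km².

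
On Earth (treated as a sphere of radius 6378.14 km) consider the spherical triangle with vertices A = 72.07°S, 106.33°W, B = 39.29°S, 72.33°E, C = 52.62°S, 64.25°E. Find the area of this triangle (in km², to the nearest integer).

2178325 km²

Side lengths (central angles): a = 0.2521, b = 0.9623, c = 1.1979 rad; semiperimeter s = 1.2061.
By l'Huilier's theorem, tan(E/4) = √[tan(s/2) tan((s−a)/2) tan((s−b)/2) tan((s−c)/2)], giving spherical excess E = 0.0535 rad.
Area = E·R² = 0.0535 × (6378.14)² ≈ 2178325 km².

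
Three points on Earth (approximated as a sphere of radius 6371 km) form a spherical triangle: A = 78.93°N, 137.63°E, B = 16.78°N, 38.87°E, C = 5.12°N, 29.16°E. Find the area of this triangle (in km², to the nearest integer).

4390105 km²

Side lengths (central angles): a = 0.2627, b = 1.5438, c = 1.3126 rad; semiperimeter s = 1.5595.
By l'Huilier's theorem, tan(E/4) = √[tan(s/2) tan((s−a)/2) tan((s−b)/2) tan((s−c)/2)], giving spherical excess E = 0.1082 rad.
Area = E·R² = 0.1082 × (6371)² ≈ 4390105 km².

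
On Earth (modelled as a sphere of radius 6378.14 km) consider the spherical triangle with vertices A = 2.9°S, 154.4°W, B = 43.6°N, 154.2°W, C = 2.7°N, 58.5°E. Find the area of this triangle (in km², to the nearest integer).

78584631 km²

Side lengths (central angles): a = 2.1849, b = 2.5681, c = 0.8116 rad; semiperimeter s = 2.7823.
By l'Huilier's theorem, tan(E/4) = √[tan(s/2) tan((s−a)/2) tan((s−b)/2) tan((s−c)/2)], giving spherical excess E = 1.9317 rad.
Area = E·R² = 1.9317 × (6378.14)² ≈ 78584631 km².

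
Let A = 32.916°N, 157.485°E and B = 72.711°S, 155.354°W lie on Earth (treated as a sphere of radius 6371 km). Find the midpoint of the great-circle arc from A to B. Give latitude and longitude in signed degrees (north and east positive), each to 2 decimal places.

-21.14°, 169.30°

The central angle between A and B is δ = 1.9275 rad.
With f = 0.5, the slerp weights are sin((1−f)δ)/sin δ = 0.8765 and sin(fδ)/sin δ = 0.8765.
Weighted sum of the unit vectors: (0.8765)·(-0.7755,0.3215,0.5434) + (0.8765)·(-0.2701,-0.1239,-0.9548) = (-0.9165, 0.1731, -0.3606).
Converting back: φ = atan2(z, √(x²+y²)) = -21.14°, λ = atan2(y, x) = 169.30°.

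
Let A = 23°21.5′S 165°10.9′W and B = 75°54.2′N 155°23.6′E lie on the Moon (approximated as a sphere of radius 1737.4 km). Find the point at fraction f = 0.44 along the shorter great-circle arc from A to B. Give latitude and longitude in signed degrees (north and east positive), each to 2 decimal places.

21.12°, -172.07°

The central angle between A and B is δ = 1.7842 rad.
With f = 0.44, the slerp weights are sin((1−f)δ)/sin δ = 0.8606 and sin(fδ)/sin δ = 0.7233.
Weighted sum of the unit vectors: (0.8606)·(-0.8875,-0.2348,-0.3965) + (0.7233)·(-0.2214,0.1014,0.9699) = (-0.9239, -0.1287, 0.3603).
Converting back: φ = atan2(z, √(x²+y²)) = 21.12°, λ = atan2(y, x) = -172.07°.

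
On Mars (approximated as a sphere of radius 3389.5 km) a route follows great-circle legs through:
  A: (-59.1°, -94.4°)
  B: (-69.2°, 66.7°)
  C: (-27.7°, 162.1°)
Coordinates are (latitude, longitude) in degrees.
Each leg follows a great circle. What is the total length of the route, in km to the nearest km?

6927 km

Leg A→B: central angle 0.8897 rad, distance 3015.8 km.
Leg B→C: central angle 1.1539 rad, distance 3911.0 km.
Total: 3015.8 + 3911.0 ≈ 6927 km.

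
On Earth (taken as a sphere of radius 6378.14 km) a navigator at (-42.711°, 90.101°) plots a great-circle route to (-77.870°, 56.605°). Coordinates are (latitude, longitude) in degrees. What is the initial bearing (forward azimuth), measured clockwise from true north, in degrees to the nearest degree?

With φ₁ = -0.7454, φ₂ = -1.3591, Δλ = -0.5846 rad, the forward-azimuth formula gives
θ = atan2( sin Δλ cos φ₂ , cos φ₁ sin φ₂ − sin φ₁ cos φ₂ cos Δλ ) = atan2(-0.1160, -0.5995) = -169.05°.
Adding 360° brings this into [0°, 360°): 191°.

191°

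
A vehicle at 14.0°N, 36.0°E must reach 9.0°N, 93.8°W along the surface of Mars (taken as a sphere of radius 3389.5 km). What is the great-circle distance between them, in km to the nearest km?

In radians: φ₁ = 0.2443, φ₂ = 0.1571, Δλ = -129.800° = -2.2654 rad.
cos c = sin φ₁ sin φ₂ + cos φ₁ cos φ₂ cos Δλ = (0.2419)(0.1564) + (0.9703)(0.9877)(-0.6401) = -0.57560,
so c = arccos(-0.57560) = 2.18414 rad.
Distance = R·c = 3389.5 × 2.1841 ≈ 7403 km.

7403 km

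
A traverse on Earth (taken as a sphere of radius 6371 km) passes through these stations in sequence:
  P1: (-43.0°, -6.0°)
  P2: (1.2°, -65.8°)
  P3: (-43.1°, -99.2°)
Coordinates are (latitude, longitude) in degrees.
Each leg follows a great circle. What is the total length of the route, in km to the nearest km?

13652 km

Leg P1→P2: central angle 1.2095 rad, distance 7705.5 km.
Leg P2→P3: central angle 0.9334 rad, distance 5946.5 km.
Total: 7705.5 + 5946.5 ≈ 13652 km.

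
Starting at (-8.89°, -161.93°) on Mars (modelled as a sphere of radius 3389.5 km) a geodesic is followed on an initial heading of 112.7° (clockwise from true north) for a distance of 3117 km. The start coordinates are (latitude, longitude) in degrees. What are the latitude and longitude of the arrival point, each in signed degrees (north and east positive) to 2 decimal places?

Angular distance δ = d/R = 3117/3389.5 = 0.91960 rad; initial bearing θ = 1.9670 rad.
sin φ₂ = sin φ₁ cos δ + cos φ₁ sin δ cos θ = (-0.1545)(0.6061) + (0.9880)(0.7954)(-0.3859) = -0.3969, so φ₂ = -23.39°.
Δλ = atan2(sin θ sin δ cos φ₁, cos δ − sin φ₁ sin φ₂) = atan2(0.7249, 0.5448) = 53.075°.
λ₂ = -161.930° + 53.075° = -108.86°.

-23.39°, -108.86°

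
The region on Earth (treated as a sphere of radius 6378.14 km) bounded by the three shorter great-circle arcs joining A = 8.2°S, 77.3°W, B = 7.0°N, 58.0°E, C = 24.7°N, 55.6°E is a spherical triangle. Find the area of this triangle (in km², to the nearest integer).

Side lengths (central angles): a = 0.3115, b = 2.3073, c = 2.3684 rad; semiperimeter s = 2.4936.
By l'Huilier's theorem, tan(E/4) = √[tan(s/2) tan((s−a)/2) tan((s−b)/2) tan((s−c)/2)], giving spherical excess E = 0.7243 rad.
Area = E·R² = 0.7243 × (6378.14)² ≈ 29465117 km².

29465117 km²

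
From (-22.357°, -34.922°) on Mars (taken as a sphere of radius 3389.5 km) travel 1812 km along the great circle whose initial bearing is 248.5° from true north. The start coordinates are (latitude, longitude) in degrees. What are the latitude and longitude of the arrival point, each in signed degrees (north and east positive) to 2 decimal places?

-30.00°, -68.11°

Angular distance δ = d/R = 1812/3389.5 = 0.53459 rad; initial bearing θ = 4.3371 rad.
sin φ₂ = sin φ₁ cos δ + cos φ₁ sin δ cos θ = (-0.3804)(0.8605) + (0.9248)(0.5095)(-0.3665) = -0.5000, so φ₂ = -30.00°.
Δλ = atan2(sin θ sin δ cos φ₁, cos δ − sin φ₁ sin φ₂) = atan2(-0.4384, 0.6703) = -33.187°.
λ₂ = -34.922° − 33.187° = -68.11°.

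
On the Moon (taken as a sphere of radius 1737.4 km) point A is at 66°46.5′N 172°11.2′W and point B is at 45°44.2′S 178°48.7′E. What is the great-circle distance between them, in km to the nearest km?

3418 km

In radians: φ₁ = 1.1654, φ₂ = -0.7983, Δλ = -9.002° = -0.1571 rad.
Haversine: a = sin²(Δφ/2) + cos φ₁ cos φ₂ sin²(Δλ/2) = 0.6914 + (0.3943)(0.6980)(0.0062) = 0.69313.
Central angle c = 2·arcsin(√a) = 1.96737 rad.
Distance = R·c = 1737.4 × 1.9674 ≈ 3418 km.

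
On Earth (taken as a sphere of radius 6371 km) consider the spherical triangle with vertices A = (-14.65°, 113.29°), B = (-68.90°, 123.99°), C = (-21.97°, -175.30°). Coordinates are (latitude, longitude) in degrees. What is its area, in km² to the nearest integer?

Side lengths (central angles): a = 1.0329, b = 1.1803, c = 0.9543 rad; semiperimeter s = 1.5837.
By l'Huilier's theorem, tan(E/4) = √[tan(s/2) tan((s−a)/2) tan((s−b)/2) tan((s−c)/2)], giving spherical excess E = 0.5487 rad.
Area = E·R² = 0.5487 × (6371)² ≈ 22273000 km².

22273000 km²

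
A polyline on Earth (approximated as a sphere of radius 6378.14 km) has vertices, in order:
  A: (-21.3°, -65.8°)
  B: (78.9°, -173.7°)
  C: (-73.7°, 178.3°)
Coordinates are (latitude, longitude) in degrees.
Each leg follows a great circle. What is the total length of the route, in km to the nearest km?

29719 km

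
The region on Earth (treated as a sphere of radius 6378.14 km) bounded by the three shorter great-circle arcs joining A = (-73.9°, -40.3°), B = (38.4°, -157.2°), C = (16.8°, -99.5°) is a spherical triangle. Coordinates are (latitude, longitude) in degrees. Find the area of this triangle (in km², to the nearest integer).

Side lengths (central angles): a = 0.9515, b = 1.7130, c = 2.3394 rad; semiperimeter s = 2.5020.
By l'Huilier's theorem, tan(E/4) = √[tan(s/2) tan((s−a)/2) tan((s−b)/2) tan((s−c)/2)], giving spherical excess E = 1.2272 rad.
Area = E·R² = 1.2272 × (6378.14)² ≈ 49921685 km².

49921685 km²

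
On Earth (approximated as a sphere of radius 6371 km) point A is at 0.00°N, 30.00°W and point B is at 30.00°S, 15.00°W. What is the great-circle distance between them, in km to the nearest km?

3695 km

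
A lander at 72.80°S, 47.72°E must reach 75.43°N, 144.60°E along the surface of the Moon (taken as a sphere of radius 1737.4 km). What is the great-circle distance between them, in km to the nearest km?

4821 km

Let φ₁ = -1.2706 rad, φ₂ = 1.3165 rad, and Δλ = 1.6909 rad.
cos c = sin φ₁ sin φ₂ + cos φ₁ cos φ₂ cos Δλ = (-0.9553)(0.9678) + (0.2957)(0.2516)(-0.1198) = -0.93347,
so c = arccos(-0.93347) = 2.77476 rad.
Distance = R·c = 1737.4 × 2.7748 ≈ 4821 km.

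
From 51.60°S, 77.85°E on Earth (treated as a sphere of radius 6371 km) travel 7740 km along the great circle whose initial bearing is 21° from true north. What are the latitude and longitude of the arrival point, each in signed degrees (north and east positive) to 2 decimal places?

Angular distance δ = d/R = 7740/6371 = 1.21488 rad; initial bearing θ = 0.3665 rad.
sin φ₂ = sin φ₁ cos δ + cos φ₁ sin δ cos θ = (-0.7837)(0.3484) + (0.6211)(0.9373)(0.9336) = 0.2705, so φ₂ = 15.69°.
Δλ = atan2(sin θ sin δ cos φ₁, cos δ − sin φ₁ sin φ₂) = atan2(0.2086, 0.5604) = 20.421°.
λ₂ = 77.850° + 20.421° = 98.27°.

15.69°, 98.27°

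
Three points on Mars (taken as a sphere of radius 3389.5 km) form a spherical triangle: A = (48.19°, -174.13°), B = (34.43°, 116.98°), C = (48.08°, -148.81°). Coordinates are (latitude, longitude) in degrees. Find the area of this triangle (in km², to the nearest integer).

Side lengths (central angles): a = 1.1807, b = 0.2936, c = 0.9027 rad; semiperimeter s = 1.1885.
By l'Huilier's theorem, tan(E/4) = √[tan(s/2) tan((s−a)/2) tan((s−b)/2) tan((s−c)/2)], giving spherical excess E = 0.0539 rad.
Area = E·R² = 0.0539 × (3389.5)² ≈ 619685 km².

619685 km²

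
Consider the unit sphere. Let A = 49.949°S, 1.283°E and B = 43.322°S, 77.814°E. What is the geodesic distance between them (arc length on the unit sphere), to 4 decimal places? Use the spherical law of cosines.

In radians: φ₁ = -0.8718, φ₂ = -0.7561, Δλ = 76.531° = 1.3357 rad.
cos c = sin φ₁ sin φ₂ + cos φ₁ cos φ₂ cos Δλ = (-0.7655)(-0.6861) + (0.6435)(0.7275)(0.2329) = 0.63423,
so c = arccos(0.63423) = 0.88379 rad.
On the unit sphere the arc length equals the central angle: 0.8838.

0.8838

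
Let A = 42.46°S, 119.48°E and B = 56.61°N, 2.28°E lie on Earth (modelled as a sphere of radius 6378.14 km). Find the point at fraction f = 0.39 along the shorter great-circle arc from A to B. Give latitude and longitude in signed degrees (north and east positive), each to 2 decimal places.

0.32°, 82.75°

The central angle between A and B is δ = 2.4177 rad.
With f = 0.39, the slerp weights are sin((1−f)δ)/sin δ = 1.5029 and sin(fδ)/sin δ = 1.2219.
Weighted sum of the unit vectors: (1.5029)·(-0.3631,0.6422,-0.6751) + (1.2219)·(0.5499,0.0219,0.8349) = (0.1263, 0.9920, 0.0056).
Converting back: φ = atan2(z, √(x²+y²)) = 0.32°, λ = atan2(y, x) = 82.75°.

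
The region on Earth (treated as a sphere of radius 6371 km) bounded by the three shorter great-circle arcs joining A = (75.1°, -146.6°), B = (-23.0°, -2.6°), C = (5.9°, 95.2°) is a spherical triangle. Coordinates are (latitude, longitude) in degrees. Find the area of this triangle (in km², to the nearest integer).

Side lengths (central angles): a = 1.7360, b = 1.5923, c = 2.1762 rad; semiperimeter s = 2.7522.
By l'Huilier's theorem, tan(E/4) = √[tan(s/2) tan((s−a)/2) tan((s−b)/2) tan((s−c)/2)], giving spherical excess E = 2.5493 rad.
Area = E·R² = 2.5493 × (6371)² ≈ 103476353 km².

103476353 km²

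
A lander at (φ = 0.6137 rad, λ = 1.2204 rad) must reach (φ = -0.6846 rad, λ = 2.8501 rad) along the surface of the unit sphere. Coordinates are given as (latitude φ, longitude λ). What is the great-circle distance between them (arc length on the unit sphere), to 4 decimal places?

With latitudes φ₁ = 35.162°, φ₂ = -39.225° and longitude difference Δλ = 93.375°:
cos c = sin φ₁ sin φ₂ + cos φ₁ cos φ₂ cos Δλ = (0.5759)(-0.6324) + (0.8175)(0.7747)(-0.0589) = -0.40146,
so c = arccos(-0.40146) = 1.98390 rad.
On the unit sphere the arc length equals the central angle: 1.9839.

1.9839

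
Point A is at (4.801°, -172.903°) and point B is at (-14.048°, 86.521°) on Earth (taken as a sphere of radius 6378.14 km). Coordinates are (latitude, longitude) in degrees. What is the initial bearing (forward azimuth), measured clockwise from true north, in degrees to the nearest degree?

With φ₁ = 0.0838, φ₂ = -0.2452, Δλ = -1.7554 rad, the forward-azimuth formula gives
θ = atan2( sin Δλ cos φ₂ , cos φ₁ sin φ₂ − sin φ₁ cos φ₂ cos Δλ ) = atan2(-0.9536, -0.2270) = -103.39°.
Adding 360° brings this into [0°, 360°): 257°.

257°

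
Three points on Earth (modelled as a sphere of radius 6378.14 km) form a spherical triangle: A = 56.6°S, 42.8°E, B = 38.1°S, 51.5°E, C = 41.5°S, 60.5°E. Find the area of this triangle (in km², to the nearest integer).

902549 km²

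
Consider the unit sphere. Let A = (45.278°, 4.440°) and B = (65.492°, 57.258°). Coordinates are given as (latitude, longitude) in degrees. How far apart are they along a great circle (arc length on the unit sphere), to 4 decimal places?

0.6043

In radians: φ₁ = 0.7903, φ₂ = 1.1431, Δλ = 52.818° = 0.9218 rad.
Haversine: a = sin²(Δφ/2) + cos φ₁ cos φ₂ sin²(Δλ/2) = 0.0308 + (0.7037)(0.4148)(0.1978) = 0.08854.
Central angle c = 2·arcsin(√a) = 0.60427 rad.
On the unit sphere the arc length equals the central angle: 0.6043.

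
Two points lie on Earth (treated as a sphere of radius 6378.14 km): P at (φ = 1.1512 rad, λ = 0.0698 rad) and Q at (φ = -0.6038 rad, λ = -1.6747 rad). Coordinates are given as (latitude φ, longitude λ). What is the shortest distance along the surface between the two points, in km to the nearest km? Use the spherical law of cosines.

Let φ₁ = 1.1512 rad, φ₂ = -0.6038 rad, and Δλ = -1.7445 rad.
cos c = sin φ₁ sin φ₂ + cos φ₁ cos φ₂ cos Δλ = (0.9133)(-0.5678) + (0.4074)(0.8232)(-0.1728) = -0.57648,
so c = arccos(-0.57648) = 2.18521 rad.
Distance = R·c = 6378.14 × 2.1852 ≈ 13938 km.

13938 km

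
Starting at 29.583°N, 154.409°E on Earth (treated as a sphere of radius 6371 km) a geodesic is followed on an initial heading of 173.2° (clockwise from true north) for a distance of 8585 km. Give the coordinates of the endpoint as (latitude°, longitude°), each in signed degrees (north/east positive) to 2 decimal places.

Angular distance δ = d/R = 8585/6371 = 1.34751 rad; initial bearing θ = 3.0229 rad.
sin φ₂ = sin φ₁ cos δ + cos φ₁ sin δ cos θ = (0.4937)(0.2214) + (0.8696)(0.9752)(-0.9930) = -0.7328, so φ₂ = -47.12°.
Δλ = atan2(sin θ sin δ cos φ₁, cos δ − sin φ₁ sin φ₂) = atan2(0.1004, 0.5832) = 9.769°.
λ₂ = 154.409° + 9.769° = 164.18°.

-47.12°, 164.18°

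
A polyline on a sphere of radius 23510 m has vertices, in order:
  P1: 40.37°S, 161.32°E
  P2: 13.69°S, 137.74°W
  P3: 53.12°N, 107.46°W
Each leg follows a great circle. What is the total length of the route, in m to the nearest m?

53684 m

Leg P1→P2: central angle 1.0323 rad, distance 24269.4 m.
Leg P2→P3: central angle 1.2511 rad, distance 29414.5 m.
Total: 24269.4 + 29414.5 ≈ 53684 m.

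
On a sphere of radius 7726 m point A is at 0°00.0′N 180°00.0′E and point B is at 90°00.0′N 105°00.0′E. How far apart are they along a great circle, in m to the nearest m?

Let φ₁ = 0.0000 rad, φ₂ = 1.5708 rad, and Δλ = -1.3090 rad.
cos c = sin φ₁ sin φ₂ + cos φ₁ cos φ₂ cos Δλ = (0.0000)(1.0000) + (1.0000)(0.0000)(0.2588) = 0.00000,
so c = arccos(0.00000) = 1.57080 rad.
Distance = R·c = 7726 × 1.5708 ≈ 12136 m.

12136 m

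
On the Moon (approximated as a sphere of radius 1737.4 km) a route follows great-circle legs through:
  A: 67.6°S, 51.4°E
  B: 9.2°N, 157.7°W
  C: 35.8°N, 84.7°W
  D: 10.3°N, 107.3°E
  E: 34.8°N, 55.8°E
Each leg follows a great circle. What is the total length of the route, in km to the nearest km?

Leg A→B: central angle 2.0675 rad, distance 3592.0 km.
Leg B→C: central angle 1.2370 rad, distance 2149.2 km.
Leg C→D: central angle 2.3131 rad, distance 4018.7 km.
Leg D→E: central angle 0.9210 rad, distance 1600.2 km.
Total: 3592.0 + 2149.2 + 4018.7 + 1600.2 ≈ 11360 km.

11360 km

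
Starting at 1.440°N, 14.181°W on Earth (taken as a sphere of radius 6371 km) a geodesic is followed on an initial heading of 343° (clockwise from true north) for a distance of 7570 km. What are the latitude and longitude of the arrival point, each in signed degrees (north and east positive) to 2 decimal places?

Angular distance δ = d/R = 7570/6371 = 1.18820 rad; initial bearing θ = 5.9865 rad.
sin φ₂ = sin φ₁ cos δ + cos φ₁ sin δ cos θ = (0.0251)(0.3733) + (0.9997)(0.9277)(0.9563) = 0.8963, so φ₂ = 63.67°.
Δλ = atan2(sin θ sin δ cos φ₁, cos δ − sin φ₁ sin φ₂) = atan2(-0.2711, 0.3508) = -37.701°.
λ₂ = -14.181° − 37.701° = -51.88°.

63.67°, -51.88°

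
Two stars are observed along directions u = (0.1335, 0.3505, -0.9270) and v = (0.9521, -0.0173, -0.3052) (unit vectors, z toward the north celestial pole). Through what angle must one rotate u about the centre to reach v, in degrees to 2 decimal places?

66.17°

u·v = 0.4040; |u| = 1.0000, |v| = 1.0000.
cos θ = (u·v)/(|u||v|) = 0.4040, so θ = 66.17°.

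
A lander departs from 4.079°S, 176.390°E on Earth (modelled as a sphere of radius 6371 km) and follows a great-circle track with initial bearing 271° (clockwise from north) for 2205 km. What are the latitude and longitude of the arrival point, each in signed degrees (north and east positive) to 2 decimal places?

-3.50°, 156.52°

Angular distance δ = d/R = 2205/6371 = 0.34610 rad; initial bearing θ = 4.7298 rad.
sin φ₂ = sin φ₁ cos δ + cos φ₁ sin δ cos θ = (-0.0711)(0.9407) + (0.9975)(0.3392)(0.0175) = -0.0610, so φ₂ = -3.50°.
Δλ = atan2(sin θ sin δ cos φ₁, cos δ − sin φ₁ sin φ₂) = atan2(-0.3383, 0.9364) = -19.865°.
λ₂ = 176.390° − 19.865° = 156.52°.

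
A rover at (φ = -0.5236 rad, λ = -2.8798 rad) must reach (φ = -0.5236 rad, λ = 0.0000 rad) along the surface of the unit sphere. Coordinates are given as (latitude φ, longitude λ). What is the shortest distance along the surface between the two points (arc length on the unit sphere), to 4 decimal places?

2.0651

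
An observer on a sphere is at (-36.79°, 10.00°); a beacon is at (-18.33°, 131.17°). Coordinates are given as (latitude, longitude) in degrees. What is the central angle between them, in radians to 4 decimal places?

In radians: φ₁ = -0.6421, φ₂ = -0.3199, Δλ = 121.170° = 2.1148 rad.
cos c = sin φ₁ sin φ₂ + cos φ₁ cos φ₂ cos Δλ = (-0.5989)(-0.3145) + (0.8008)(0.9493)(-0.5176) = -0.20512,
so c = arccos(-0.20512) = 1.77738 rad.
So the angular separation is 1.7774 rad.

1.7774 rad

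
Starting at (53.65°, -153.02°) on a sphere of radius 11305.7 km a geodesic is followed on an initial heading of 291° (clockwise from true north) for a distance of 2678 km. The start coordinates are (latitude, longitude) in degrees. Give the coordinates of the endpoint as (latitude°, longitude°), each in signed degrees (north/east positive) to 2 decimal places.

Angular distance δ = d/R = 2678/11305.7 = 0.23687 rad; initial bearing θ = 5.0789 rad.
sin φ₂ = sin φ₁ cos δ + cos φ₁ sin δ cos θ = (0.8054)(0.9721) + (0.5927)(0.2347)(0.3584) = 0.8328, so φ₂ = 56.38°.
Δλ = atan2(sin θ sin δ cos φ₁, cos δ − sin φ₁ sin φ₂) = atan2(-0.1299, 0.3014) = -23.310°.
λ₂ = -153.020° − 23.310° = -176.33°.

56.38°, -176.33°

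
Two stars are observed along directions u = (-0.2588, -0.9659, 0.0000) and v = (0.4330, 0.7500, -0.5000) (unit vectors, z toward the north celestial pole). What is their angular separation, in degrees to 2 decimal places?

146.77°

u·v = -0.8365; |u| = 1.0000, |v| = 1.0000.
cos θ = (u·v)/(|u||v|) = -0.8365, so θ = 146.77°.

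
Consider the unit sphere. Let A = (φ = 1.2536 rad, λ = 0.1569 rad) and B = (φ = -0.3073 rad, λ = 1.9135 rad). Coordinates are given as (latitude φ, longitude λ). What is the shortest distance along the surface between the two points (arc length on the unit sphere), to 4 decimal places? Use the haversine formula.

1.9202

In radians: φ₁ = 1.2536, φ₂ = -0.3073, Δλ = 100.646° = 1.7566 rad.
Haversine: a = sin²(Δφ/2) + cos φ₁ cos φ₂ sin²(Δλ/2) = 0.4951 + (0.3119)(0.9532)(0.5924) = 0.67116.
Central angle c = 2·arcsin(√a) = 1.92018 rad.
On the unit sphere the arc length equals the central angle: 1.9202.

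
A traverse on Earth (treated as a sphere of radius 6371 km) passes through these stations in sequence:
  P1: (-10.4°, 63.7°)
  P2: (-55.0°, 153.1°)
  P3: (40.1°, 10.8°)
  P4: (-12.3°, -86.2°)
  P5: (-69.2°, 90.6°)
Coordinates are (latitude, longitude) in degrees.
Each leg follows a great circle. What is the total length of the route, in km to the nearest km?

Leg P1→P2: central angle 1.4164 rad, distance 9023.9 km.
Leg P2→P3: central angle 2.6358 rad, distance 16792.5 km.
Leg P3→P4: central angle 1.8011 rad, distance 11475.0 km.
Leg P4→P5: central angle 1.7186 rad, distance 10949.2 km.
Total: 9023.9 + 16792.5 + 11475.0 + 10949.2 ≈ 48241 km.

48241 km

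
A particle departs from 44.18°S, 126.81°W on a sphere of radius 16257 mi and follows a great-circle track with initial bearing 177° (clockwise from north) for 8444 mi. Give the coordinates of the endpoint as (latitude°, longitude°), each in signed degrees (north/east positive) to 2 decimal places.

-73.84°, -121.45°

Angular distance δ = d/R = 8444/16257 = 0.51941 rad; initial bearing θ = 3.0892 rad.
sin φ₂ = sin φ₁ cos δ + cos φ₁ sin δ cos θ = (-0.6969)(0.8681) + (0.7172)(0.4964)(-0.9986) = -0.9605, so φ₂ = -73.84°.
Δλ = atan2(sin θ sin δ cos φ₁, cos δ − sin φ₁ sin φ₂) = atan2(0.0186, 0.1987) = 5.355°.
λ₂ = -126.810° + 5.355° = -121.45°.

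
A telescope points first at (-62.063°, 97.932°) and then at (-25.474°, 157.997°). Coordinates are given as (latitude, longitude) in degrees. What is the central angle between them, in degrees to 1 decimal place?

53.8°

With latitudes φ₁ = -62.063°, φ₂ = -25.474° and longitude difference Δλ = 60.065°:
cos c = sin φ₁ sin φ₂ + cos φ₁ cos φ₂ cos Δλ = (-0.8835)(-0.4301) + (0.4685)(0.9028)(0.4990) = 0.59104,
so c = arccos(0.59104) = 0.93845 rad.
So the angular separation is 53.8°.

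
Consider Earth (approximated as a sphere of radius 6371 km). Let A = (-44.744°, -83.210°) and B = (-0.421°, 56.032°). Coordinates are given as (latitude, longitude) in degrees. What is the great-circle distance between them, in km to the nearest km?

With latitudes φ₁ = -44.744°, φ₂ = -0.421° and longitude difference Δλ = 139.242°:
Haversine: a = sin²(Δφ/2) + cos φ₁ cos φ₂ sin²(Δλ/2) = 0.1423 + (0.7103)(1.0000)(0.8787) = 0.76641.
Central angle c = 2·arcsin(√a) = 2.13272 rad.
Distance = R·c = 6371 × 2.1327 ≈ 13588 km.

13588 km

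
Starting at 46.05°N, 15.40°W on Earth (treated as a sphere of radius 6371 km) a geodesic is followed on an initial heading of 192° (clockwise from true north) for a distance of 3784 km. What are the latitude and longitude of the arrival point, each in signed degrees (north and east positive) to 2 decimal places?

12.52°, -22.25°

Angular distance δ = d/R = 3784/6371 = 0.59394 rad; initial bearing θ = 3.3510 rad.
sin φ₂ = sin φ₁ cos δ + cos φ₁ sin δ cos θ = (0.7199)(0.8287) + (0.6940)(0.5596)(-0.9781) = 0.2167, so φ₂ = 12.52°.
Δλ = atan2(sin θ sin δ cos φ₁, cos δ − sin φ₁ sin φ₂) = atan2(-0.0808, 0.6727) = -6.845°.
λ₂ = -15.400° − 6.845° = -22.25°.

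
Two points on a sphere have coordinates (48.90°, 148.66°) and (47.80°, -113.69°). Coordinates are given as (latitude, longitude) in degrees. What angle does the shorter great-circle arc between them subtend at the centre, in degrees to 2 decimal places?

60.04°

In radians: φ₁ = 0.8535, φ₂ = 0.8343, Δλ = 97.650° = 1.7043 rad.
Haversine: a = sin²(Δφ/2) + cos φ₁ cos φ₂ sin²(Δλ/2) = 0.0001 + (0.6574)(0.6717)(0.5666) = 0.25027.
Central angle c = 2·arcsin(√a) = 1.04782 rad.
So the angular separation is 60.04°.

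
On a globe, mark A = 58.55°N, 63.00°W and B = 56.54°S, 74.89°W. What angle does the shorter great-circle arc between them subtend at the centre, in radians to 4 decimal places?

With latitudes φ₁ = 58.550°, φ₂ = -56.540° and longitude difference Δλ = -11.890°:
cos c = sin φ₁ sin φ₂ + cos φ₁ cos φ₂ cos Δλ = (0.8531)(-0.8343) + (0.5218)(0.5514)(0.9785) = -0.43021,
so c = arccos(-0.43021) = 2.01553 rad.
So the angular separation is 2.0155 rad.

2.0155 rad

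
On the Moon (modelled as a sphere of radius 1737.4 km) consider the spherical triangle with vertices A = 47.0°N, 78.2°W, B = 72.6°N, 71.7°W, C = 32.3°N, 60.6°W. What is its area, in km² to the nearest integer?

Side lengths (central angles): a = 0.7106, b = 0.3473, c = 0.4498 rad; semiperimeter s = 0.7539.
By l'Huilier's theorem, tan(E/4) = √[tan(s/2) tan((s−a)/2) tan((s−b)/2) tan((s−c)/2)], giving spherical excess E = 0.0658 rad.
Area = E·R² = 0.0658 × (1737.4)² ≈ 198557 km².

198557 km²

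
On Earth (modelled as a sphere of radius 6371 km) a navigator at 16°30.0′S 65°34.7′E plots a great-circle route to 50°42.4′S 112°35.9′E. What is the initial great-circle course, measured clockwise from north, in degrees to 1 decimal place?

With φ₁ = -0.2880, φ₂ = -0.8850, Δλ = 0.8207 rad, the forward-azimuth formula gives
θ = atan2( sin Δλ cos φ₂ , cos φ₁ sin φ₂ − sin φ₁ cos φ₂ cos Δλ ) = atan2(0.4633, -0.6194) = 143.20°.
So the initial bearing is 143.2°.

143.2°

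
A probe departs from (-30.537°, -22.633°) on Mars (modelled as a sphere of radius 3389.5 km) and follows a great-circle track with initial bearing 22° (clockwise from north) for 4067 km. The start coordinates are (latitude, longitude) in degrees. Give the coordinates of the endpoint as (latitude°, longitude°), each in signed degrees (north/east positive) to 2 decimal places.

Angular distance δ = d/R = 4067/3389.5 = 1.19988 rad; initial bearing θ = 0.3840 rad.
sin φ₂ = sin φ₁ cos δ + cos φ₁ sin δ cos θ = (-0.5081)(0.3625) + (0.8613)(0.9320)(0.9272) = 0.5601, so φ₂ = 34.06°.
Δλ = atan2(sin θ sin δ cos φ₁, cos δ − sin φ₁ sin φ₂) = atan2(0.3007, 0.6471) = 24.926°.
λ₂ = -22.633° + 24.926° = 2.29°.

34.06°, 2.29°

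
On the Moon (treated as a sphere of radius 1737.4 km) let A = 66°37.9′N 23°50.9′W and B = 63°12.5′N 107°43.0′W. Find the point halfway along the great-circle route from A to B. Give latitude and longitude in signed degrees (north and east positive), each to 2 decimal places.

70.77°, -69.07°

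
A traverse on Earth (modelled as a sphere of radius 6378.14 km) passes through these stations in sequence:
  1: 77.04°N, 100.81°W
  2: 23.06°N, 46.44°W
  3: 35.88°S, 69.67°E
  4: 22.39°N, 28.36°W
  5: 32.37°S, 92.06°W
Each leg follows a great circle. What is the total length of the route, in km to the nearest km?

Leg 1→2: central angle 1.0450 rad, distance 6665.0 km.
Leg 2→3: central angle 2.1624 rad, distance 13791.8 km.
Leg 3→4: central angle 1.9049 rad, distance 12149.6 km.
Leg 4→5: central angle 1.4282 rad, distance 9109.5 km.
Total: 6665.0 + 13791.8 + 12149.6 + 9109.5 ≈ 41716 km.

41716 km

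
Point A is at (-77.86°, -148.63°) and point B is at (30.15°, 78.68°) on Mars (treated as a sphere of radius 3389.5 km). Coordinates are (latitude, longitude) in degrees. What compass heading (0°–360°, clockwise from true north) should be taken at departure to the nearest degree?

234°

Δλ = -132.690° = -2.3159 rad.
y = sin Δλ · cos φ₂ = (-0.7350)(0.8647) = -0.6356
x = cos φ₁ sin φ₂ − sin φ₁ cos φ₂ cos Δλ = (0.2103)(0.5023) − (-0.9776)(0.8647)(-0.6780) = -0.4676
θ = atan2(y, x) = -126.34°; adding 360° gives 234°.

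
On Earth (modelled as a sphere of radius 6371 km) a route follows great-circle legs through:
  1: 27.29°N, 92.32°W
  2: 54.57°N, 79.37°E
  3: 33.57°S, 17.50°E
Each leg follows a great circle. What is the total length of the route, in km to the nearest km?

Leg 1→2: central angle 1.7074 rad, distance 10877.9 km.
Leg 2→3: central angle 1.7955 rad, distance 11439.2 km.
Total: 10877.9 + 11439.2 ≈ 22317 km.

22317 km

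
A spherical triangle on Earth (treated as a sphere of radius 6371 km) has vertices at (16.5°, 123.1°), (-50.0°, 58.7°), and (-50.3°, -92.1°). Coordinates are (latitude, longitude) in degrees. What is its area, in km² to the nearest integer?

69185612 km²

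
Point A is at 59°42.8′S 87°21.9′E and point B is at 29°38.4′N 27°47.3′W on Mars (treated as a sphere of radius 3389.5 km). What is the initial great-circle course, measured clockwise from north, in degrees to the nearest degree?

265°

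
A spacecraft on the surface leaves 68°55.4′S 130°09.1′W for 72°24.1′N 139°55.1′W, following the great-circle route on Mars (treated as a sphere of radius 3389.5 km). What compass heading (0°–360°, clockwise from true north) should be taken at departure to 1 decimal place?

Δλ = -9.767° = -0.1705 rad.
y = sin Δλ · cos φ₂ = (-0.1696)(0.3023) = -0.0513
x = cos φ₁ sin φ₂ − sin φ₁ cos φ₂ cos Δλ = (0.3596)(0.9532) − (-0.9331)(0.3023)(0.9855) = 0.6208
θ = atan2(y, x) = -4.72°; adding 360° gives 355.3°.

355.3°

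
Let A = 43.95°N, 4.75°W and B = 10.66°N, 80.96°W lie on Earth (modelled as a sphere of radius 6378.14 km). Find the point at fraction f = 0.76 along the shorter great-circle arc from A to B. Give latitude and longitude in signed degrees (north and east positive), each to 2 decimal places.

22.16°, -67.24°

The central angle between A and B is δ = 1.2692 rad.
With f = 0.76, the slerp weights are sin((1−f)δ)/sin δ = 0.3141 and sin(fδ)/sin δ = 0.8607.
Weighted sum of the unit vectors: (0.3141)·(0.7175,-0.0596,0.6940) + (0.8607)·(0.1544,-0.9705,0.1850) = (0.3583, -0.8540, 0.3772).
Converting back: φ = atan2(z, √(x²+y²)) = 22.16°, λ = atan2(y, x) = -67.24°.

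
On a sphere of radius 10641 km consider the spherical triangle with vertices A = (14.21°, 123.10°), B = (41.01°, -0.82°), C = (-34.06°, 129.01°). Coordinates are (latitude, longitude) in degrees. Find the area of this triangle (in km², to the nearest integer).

126403370 km²

Side lengths (central angles): a = 2.4464, b = 0.8482, c = 1.8205 rad; semiperimeter s = 2.5575.
By l'Huilier's theorem, tan(E/4) = √[tan(s/2) tan((s−a)/2) tan((s−b)/2) tan((s−c)/2)], giving spherical excess E = 1.1163 rad.
Area = E·R² = 1.1163 × (10641)² ≈ 126403370 km².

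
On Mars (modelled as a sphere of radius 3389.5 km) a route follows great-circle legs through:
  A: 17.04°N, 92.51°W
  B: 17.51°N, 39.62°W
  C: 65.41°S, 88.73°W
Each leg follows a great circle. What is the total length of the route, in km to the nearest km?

Leg A→B: central angle 0.8785 rad, distance 2977.7 km.
Leg B→C: central angle 1.5846 rad, distance 5371.0 km.
Total: 2977.7 + 5371.0 ≈ 8349 km.

8349 km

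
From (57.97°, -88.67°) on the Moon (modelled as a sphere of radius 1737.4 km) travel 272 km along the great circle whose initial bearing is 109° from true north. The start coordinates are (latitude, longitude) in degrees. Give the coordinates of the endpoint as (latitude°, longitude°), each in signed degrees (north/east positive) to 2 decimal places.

Angular distance δ = d/R = 272/1737.4 = 0.15656 rad; initial bearing θ = 1.9024 rad.
sin φ₂ = sin φ₁ cos δ + cos φ₁ sin δ cos θ = (0.8478)(0.9878) + (0.5304)(0.1559)(-0.3256) = 0.8105, so φ₂ = 54.14°.
Δλ = atan2(sin θ sin δ cos φ₁, cos δ − sin φ₁ sin φ₂) = atan2(0.0782, 0.3007) = 14.577°.
λ₂ = -88.670° + 14.577° = -74.09°.

54.14°, -74.09°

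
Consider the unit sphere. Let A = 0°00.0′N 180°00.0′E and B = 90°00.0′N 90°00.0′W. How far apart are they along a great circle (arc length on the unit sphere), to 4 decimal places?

1.5708

Let φ₁ = 0.0000 rad, φ₂ = 1.5708 rad, and Δλ = 1.5708 rad.
Haversine: a = sin²(Δφ/2) + cos φ₁ cos φ₂ sin²(Δλ/2) = 0.5000 + (1.0000)(0.0000)(0.5000) = 0.50000.
Central angle c = 2·arcsin(√a) = 1.57080 rad.
On the unit sphere the arc length equals the central angle: 1.5708.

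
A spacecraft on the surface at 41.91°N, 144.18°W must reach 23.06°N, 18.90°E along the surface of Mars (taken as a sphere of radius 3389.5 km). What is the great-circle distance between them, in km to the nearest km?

6695 km

In radians: φ₁ = 0.7315, φ₂ = 0.4025, Δλ = 163.080° = 2.8463 rad.
cos c = sin φ₁ sin φ₂ + cos φ₁ cos φ₂ cos Δλ = (0.6680)(0.3917) + (0.7442)(0.9201)(-0.9567) = -0.39345,
so c = arccos(-0.39345) = 1.97518 rad.
Distance = R·c = 3389.5 × 1.9752 ≈ 6695 km.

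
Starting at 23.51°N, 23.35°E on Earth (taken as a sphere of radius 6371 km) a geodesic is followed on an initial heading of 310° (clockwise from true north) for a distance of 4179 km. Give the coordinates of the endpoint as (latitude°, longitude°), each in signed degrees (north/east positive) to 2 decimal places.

Angular distance δ = d/R = 4179/6371 = 0.65594 rad; initial bearing θ = 5.4105 rad.
sin φ₂ = sin φ₁ cos δ + cos φ₁ sin δ cos θ = (0.3989)(0.7925) + (0.9170)(0.6099)(0.6428) = 0.6756, so φ₂ = 42.50°.
Δλ = atan2(sin θ sin δ cos φ₁, cos δ − sin φ₁ sin φ₂) = atan2(-0.4284, 0.5230) = -39.326°.
λ₂ = 23.350° − 39.326° = -15.98°.

42.50°, -15.98°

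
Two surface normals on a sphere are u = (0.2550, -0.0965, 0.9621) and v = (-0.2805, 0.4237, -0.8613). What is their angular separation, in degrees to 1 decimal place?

160.2°

u·v = -0.9411; |u| = 1.0000, |v| = 1.0000.
cos θ = (u·v)/(|u||v|) = -0.9411, so θ = 160.2°.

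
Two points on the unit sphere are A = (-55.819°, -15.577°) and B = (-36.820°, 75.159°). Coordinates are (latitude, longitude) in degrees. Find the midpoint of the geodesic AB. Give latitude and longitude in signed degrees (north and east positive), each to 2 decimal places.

The central angle between A and B is δ = 1.0587 rad.
With f = 0.5, the slerp weights are sin((1−f)δ)/sin δ = 0.5793 and sin(fδ)/sin δ = 0.5793.
Weighted sum of the unit vectors: (0.5793)·(0.5412,-0.1509,-0.8273) + (0.5793)·(0.2050,0.7738,-0.5993) = (0.4323, 0.3609, -0.8264).
Converting back: φ = atan2(z, √(x²+y²)) = -55.73°, λ = atan2(y, x) = 39.86°.

-55.73°, 39.86°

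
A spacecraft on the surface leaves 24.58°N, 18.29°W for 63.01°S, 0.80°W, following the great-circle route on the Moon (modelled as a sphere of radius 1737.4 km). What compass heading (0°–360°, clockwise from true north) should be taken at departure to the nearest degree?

With φ₁ = 0.4290, φ₂ = -1.0997, Δλ = 0.3053 rad, the forward-azimuth formula gives
θ = atan2( sin Δλ cos φ₂ , cos φ₁ sin φ₂ − sin φ₁ cos φ₂ cos Δλ ) = atan2(0.1364, -0.9904) = 172.16°.
So the initial bearing is 172°.

172°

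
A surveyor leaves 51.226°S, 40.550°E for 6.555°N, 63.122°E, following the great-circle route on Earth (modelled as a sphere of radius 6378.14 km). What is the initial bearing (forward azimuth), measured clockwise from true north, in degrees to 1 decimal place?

25.9°

Δλ = 22.572° = 0.3940 rad.
y = sin Δλ · cos φ₂ = (0.3838)(0.9935) = 0.3813
x = cos φ₁ sin φ₂ − sin φ₁ cos φ₂ cos Δλ = (0.6263)(0.1142) − (-0.7796)(0.9935)(0.9234) = 0.7867
θ = atan2(y, x) = 25.86°, so the bearing is 25.9°.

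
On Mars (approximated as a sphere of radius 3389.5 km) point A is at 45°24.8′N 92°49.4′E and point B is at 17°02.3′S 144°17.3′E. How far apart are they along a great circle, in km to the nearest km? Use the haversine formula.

With latitudes φ₁ = 45.413°, φ₂ = -17.038° and longitude difference Δλ = 51.465°:
Haversine: a = sin²(Δφ/2) + cos φ₁ cos φ₂ sin²(Δλ/2) = 0.2688 + (0.7020)(0.9561)(0.1885) = 0.39527.
Central angle c = 2·arcsin(√a) = 1.35978 rad.
Distance = R·c = 3389.5 × 1.3598 ≈ 4609 km.

4609 km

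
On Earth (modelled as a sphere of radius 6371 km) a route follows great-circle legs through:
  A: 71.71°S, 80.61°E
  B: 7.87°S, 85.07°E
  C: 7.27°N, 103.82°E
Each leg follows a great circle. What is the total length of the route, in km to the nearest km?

9780 km

Leg A→B: central angle 1.1153 rad, distance 7105.4 km.
Leg B→C: central angle 0.4199 rad, distance 2675.0 km.
Total: 7105.4 + 2675.0 ≈ 9780 km.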